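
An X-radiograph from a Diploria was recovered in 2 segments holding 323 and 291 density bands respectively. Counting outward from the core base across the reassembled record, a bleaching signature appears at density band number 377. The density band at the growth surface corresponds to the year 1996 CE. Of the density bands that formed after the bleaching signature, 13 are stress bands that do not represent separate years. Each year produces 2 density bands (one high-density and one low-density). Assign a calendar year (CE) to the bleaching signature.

Total density bands = 323 + 291 = 614.
614 − 377 = 237 density bands lie beyond the bleaching signature toward the growth surface.
237 − 13 false = 224 true density bands after the bleaching signature.
With 2 density bands per year, 224 / 2 = 112 years.
Counting back 112 years from 1996 CE places the bleaching signature in 1996 − 112 = 1884 CE.

1884 CE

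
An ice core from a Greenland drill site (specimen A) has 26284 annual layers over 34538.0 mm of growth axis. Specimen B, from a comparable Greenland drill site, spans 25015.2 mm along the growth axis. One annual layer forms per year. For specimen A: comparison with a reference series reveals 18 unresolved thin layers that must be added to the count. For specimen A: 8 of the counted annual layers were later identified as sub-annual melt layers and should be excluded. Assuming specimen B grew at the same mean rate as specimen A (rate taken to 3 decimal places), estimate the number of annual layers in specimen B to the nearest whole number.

Specimen A: adjusted count: 26284 − 8 + 18 = 26294 annual layers.
A: 34538.0 mm over 26294 years gives 34538.0 / 26294 ≈ 1.314 mm/yr.
B spans 25015.2 / 1.314 = 19037.44 years ≈ 19037 annual layers.

19037 annual layers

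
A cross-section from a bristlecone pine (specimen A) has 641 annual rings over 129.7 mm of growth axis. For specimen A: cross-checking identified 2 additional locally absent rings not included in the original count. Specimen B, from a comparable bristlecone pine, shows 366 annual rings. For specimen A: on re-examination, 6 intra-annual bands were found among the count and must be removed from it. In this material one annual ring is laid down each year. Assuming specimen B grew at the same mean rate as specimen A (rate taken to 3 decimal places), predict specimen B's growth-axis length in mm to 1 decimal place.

Specimen A: after corrections the count is 641 − 6 + 2 = 637 annual rings.
A: 129.7 mm over 637 years gives 129.7 / 637 ≈ 0.204 mm/yr.
B's length ≈ 0.204 × 366 = 74.7 mm.

74.7 mm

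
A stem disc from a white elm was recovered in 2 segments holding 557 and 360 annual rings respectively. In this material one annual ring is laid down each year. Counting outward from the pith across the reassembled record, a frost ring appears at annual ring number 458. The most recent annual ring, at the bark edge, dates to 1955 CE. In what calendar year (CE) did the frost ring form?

1496 CE

Total annual rings = 557 + 360 = 917.
Between annual ring 458 and the bark edge there are 917 − 458 = 459 annual rings.
Counting back 459 years from 1955 CE places the frost ring in 1955 − 459 = 1496 CE.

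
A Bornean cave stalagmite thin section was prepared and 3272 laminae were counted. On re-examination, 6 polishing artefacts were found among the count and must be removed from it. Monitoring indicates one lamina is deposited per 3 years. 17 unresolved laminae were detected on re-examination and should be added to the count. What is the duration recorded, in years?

9849 years

Correcting the raw count gives 3272 − 6 + 17 = 3283 true laminae.
Multiplying by 3 years per lamina: 3283 × 3 = 9849 years.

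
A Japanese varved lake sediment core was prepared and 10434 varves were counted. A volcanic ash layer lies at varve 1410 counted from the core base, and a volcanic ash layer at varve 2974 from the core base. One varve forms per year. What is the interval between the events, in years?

1564 yr

Separation: 2974 − 1410 = 1564 varves.
That is 1564 years at one varve per year.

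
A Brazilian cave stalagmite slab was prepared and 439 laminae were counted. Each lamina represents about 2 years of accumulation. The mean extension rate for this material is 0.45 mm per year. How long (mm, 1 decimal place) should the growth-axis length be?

At 2 years per lamina, 439 × 2 = 878 years.
Length ≈ 0.45 × 878 = 395.1 mm.

395.1 mm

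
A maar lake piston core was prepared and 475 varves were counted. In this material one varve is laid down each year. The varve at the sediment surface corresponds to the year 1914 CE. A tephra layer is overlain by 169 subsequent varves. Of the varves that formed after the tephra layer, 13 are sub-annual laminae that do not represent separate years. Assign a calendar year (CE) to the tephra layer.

1758 CE

There are 169 varves younger than the tephra layer.
169 − 13 false = 156 true varves after the tephra layer.
1914 − 156 = 1758 CE.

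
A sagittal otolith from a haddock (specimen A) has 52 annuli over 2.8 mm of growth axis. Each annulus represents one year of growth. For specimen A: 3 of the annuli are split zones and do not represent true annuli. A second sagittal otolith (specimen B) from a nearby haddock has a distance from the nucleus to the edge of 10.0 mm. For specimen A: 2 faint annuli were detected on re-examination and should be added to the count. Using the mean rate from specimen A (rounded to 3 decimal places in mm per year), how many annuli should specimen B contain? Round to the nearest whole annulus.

Specimen A: after corrections the count is 52 − 3 + 2 = 51 annuli.
A: Mean rate = 2.8 mm / 51 years ≈ 0.055 mm/year.
Specimen B: 10.0 mm / 0.055 mm per year = 181.82 years ≈ 182 annuli.

182 annuli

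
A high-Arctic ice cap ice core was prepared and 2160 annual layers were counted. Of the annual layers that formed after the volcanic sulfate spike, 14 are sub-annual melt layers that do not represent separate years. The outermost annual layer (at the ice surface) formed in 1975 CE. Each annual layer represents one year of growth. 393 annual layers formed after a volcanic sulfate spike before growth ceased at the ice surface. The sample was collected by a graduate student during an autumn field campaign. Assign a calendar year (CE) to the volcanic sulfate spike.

393 annual layers post-date the volcanic sulfate spike.
393 − 14 false = 379 true annual layers after the volcanic sulfate spike.
The annual layer at the ice surface is 1975 CE, so the volcanic sulfate spike dates to 1975 − 379 = 1596 CE.

1596 CE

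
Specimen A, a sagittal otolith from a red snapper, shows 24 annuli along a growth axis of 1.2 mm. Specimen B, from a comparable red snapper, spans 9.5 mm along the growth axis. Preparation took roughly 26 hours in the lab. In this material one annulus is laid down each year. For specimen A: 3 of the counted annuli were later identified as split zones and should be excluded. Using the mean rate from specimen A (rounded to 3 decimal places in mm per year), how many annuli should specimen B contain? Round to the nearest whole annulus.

Specimen A: true annulus count = 24 − 3 = 21.
A: Mean rate = 1.2 mm / 21 years ≈ 0.057 mm per year.
For B, 9.5 / 0.057 = 166.67 years ≈ 167 annuli.

167 annuli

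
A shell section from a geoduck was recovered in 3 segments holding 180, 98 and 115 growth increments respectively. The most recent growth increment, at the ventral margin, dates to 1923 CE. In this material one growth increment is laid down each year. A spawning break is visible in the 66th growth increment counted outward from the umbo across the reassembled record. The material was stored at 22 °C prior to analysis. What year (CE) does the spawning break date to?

1596 CE

Total growth increments = 180 + 98 + 115 = 393.
Between growth increment 66 and the ventral margin there are 393 − 66 = 327 growth increments.
Counting back 327 years from 1923 CE places the spawning break in 1923 − 327 = 1596 CE.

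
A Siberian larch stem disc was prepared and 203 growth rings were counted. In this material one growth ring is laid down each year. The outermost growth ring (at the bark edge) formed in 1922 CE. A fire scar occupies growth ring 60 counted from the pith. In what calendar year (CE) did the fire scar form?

1779 CE

The fire scar sits at growth ring 60 from the pith, so 203 − 60 = 143 growth rings formed after it.
Counting back 143 years from 1922 CE places the fire scar in 1922 − 143 = 1779 CE.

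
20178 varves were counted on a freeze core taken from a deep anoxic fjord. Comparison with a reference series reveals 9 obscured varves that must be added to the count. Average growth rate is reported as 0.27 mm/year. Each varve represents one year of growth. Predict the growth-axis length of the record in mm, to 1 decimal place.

True varve count = 20178 + 9 = 20187.
Length ≈ 0.27 × 20187 = 5450.5 mm.

5450.5 mm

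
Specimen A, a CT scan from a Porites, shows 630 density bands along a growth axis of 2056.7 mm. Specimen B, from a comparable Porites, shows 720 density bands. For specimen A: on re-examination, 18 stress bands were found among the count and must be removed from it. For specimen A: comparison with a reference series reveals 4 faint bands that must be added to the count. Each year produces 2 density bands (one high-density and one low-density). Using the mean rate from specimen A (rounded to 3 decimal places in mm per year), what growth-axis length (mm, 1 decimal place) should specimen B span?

Specimen A: after corrections the count is 630 − 18 + 4 = 616 density bands.
Specimen A: with 2 density bands per year, 616 / 2 = 308 years.
A: Mean rate = 2056.7 mm / 308 years ≈ 6.678 mm per year.
Specimen B: with 2 density bands per year, 720 / 2 = 360 years. B's length ≈ 6.678 × 360 = 2404.1 mm.

2404.1 mm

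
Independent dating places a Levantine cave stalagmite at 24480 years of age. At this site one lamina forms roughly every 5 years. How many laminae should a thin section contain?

One lamina every 5 years means 24480 / 5 = 4896 laminae.
So 4896 laminae should be present.

4896 laminae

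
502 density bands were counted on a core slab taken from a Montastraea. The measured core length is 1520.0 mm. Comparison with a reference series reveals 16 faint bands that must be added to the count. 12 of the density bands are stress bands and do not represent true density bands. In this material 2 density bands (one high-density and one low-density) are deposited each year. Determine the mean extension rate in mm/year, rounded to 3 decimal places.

After corrections the count is 502 − 12 + 16 = 506 density bands.
Dividing by 2 density bands per year: 506 / 2 = 253 years.
1520.0 mm over 253 years gives 1520.0 / 253 ≈ 6.008 mm/year.

6.008 mm/year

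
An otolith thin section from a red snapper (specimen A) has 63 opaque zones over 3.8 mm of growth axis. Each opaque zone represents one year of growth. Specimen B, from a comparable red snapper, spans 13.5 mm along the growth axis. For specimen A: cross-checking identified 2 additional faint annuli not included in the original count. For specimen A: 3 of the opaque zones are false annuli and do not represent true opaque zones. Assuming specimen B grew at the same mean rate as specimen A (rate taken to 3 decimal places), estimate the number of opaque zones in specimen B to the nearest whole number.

Specimen A: correcting the raw count gives 63 − 3 + 2 = 62 true opaque zones.
A: Mean rate = 3.8 mm / 62 years ≈ 0.061 mm/year.
For B, 13.5 / 0.061 = 221.31 years ≈ 221 opaque zones.

221 opaque zones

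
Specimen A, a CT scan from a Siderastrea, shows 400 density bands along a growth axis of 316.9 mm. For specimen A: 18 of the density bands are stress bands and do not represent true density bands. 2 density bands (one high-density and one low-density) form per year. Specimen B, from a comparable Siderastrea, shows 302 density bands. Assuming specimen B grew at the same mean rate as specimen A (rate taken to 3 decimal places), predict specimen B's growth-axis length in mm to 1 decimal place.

250.5 mm

Specimen A: correcting the raw count gives 400 − 18 = 382 true density bands.
Specimen A: with 2 density bands per year, 382 / 2 = 191 years.
A: 316.9 mm over 191 years gives 316.9 / 191 ≈ 1.659 mm per year.
Specimen B: dividing by 2 density bands per year: 302 / 2 = 151 years. For B, 1.659 mm/year × 151 years = 250.5 mm.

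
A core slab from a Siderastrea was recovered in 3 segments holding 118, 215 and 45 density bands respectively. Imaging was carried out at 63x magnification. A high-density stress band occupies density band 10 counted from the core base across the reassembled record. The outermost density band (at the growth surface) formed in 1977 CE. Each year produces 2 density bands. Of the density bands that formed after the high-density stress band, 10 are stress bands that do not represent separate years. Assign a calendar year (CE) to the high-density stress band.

Total density bands = 118 + 215 + 45 = 378.
378 − 10 = 368 density bands lie beyond the high-density stress band toward the growth surface.
Excluding 10 false density bands: 368 − 10 = 358.
358 density bands at 2 per year is 358 / 2 = 179 years.
The density band at the growth surface is 1977 CE, so the high-density stress band dates to 1977 − 179 = 1798 CE.

1798 CE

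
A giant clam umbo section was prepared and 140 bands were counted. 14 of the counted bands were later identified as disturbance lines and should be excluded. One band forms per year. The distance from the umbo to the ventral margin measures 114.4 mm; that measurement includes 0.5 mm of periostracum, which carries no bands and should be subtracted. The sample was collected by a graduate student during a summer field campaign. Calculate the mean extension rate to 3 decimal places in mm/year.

0.904 mm/year

Correcting the raw count gives 140 − 14 = 126 true bands.
Net length = 114.4 − 0.5 = 113.9 mm.
Extension rate ≈ 113.9 / 126 = 0.904 mm/year.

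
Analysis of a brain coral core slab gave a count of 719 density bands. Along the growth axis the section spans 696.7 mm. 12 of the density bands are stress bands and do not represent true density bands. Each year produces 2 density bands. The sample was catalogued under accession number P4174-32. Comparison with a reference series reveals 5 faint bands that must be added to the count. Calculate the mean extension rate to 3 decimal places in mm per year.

After corrections the count is 719 − 12 + 5 = 712 density bands.
712 density bands at 2 per year is 712 / 2 = 356 years.
696.7 mm over 356 years gives 696.7 / 356 ≈ 1.957 mm per year.

1.957 mm per year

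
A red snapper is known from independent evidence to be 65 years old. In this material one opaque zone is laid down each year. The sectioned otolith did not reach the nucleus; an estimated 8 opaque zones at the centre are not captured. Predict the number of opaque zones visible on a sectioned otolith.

One opaque zone per year gives 65 opaque zones over 65 years.
65 − 8 missed = 57 opaque zones expected in the prepared section.

57 opaque zones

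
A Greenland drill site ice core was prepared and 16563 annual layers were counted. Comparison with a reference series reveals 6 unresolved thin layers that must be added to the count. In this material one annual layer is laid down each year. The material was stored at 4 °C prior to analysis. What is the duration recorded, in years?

16569 years

True annual layer count = 16563 + 6 = 16569.
With a one-to-one annual layer periodicity this is 16569 years.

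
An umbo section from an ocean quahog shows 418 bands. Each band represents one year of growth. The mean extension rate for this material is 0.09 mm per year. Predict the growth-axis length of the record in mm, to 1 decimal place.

37.6 mm

The record spans 418 years at 0.09 mm per year.
Predicted length = 0.09 mm/year × 418 years = 37.6 mm.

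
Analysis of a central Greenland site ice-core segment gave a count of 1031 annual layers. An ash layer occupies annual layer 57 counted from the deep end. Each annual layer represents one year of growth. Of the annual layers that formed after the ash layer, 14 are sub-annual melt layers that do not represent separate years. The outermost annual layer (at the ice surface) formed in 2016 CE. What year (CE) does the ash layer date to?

1056 CE

Between annual layer 57 and the ice surface there are 1031 − 57 = 974 annual layers.
974 − 14 false = 960 true annual layers after the ash layer.
Counting back 960 years from 2016 CE places the ash layer in 2016 − 960 = 1056 CE.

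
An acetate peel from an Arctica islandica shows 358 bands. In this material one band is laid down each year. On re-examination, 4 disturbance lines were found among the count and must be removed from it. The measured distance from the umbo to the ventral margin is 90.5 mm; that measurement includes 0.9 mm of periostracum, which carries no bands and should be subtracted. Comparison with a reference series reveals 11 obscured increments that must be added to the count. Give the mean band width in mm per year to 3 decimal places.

0.245 mm per year

Adjusted count: 358 − 4 + 11 = 365 bands.
Net length = 90.5 − 0.9 = 89.6 mm.
89.6 mm over 365 years gives 89.6 / 365 ≈ 0.245 mm per year.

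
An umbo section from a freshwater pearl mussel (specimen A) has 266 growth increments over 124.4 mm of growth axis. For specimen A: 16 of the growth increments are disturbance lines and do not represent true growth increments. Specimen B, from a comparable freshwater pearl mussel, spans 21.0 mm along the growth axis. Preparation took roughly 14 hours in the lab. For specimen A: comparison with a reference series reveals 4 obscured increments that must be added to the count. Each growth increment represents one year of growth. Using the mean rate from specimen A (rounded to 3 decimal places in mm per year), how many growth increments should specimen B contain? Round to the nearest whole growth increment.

43 growth increments

Specimen A: correcting the raw count gives 266 − 16 + 4 = 254 true growth increments.
A: 124.4 mm over 254 years gives 124.4 / 254 ≈ 0.490 mm per year.
B spans 21.0 / 0.490 = 42.86 years ≈ 43 growth increments.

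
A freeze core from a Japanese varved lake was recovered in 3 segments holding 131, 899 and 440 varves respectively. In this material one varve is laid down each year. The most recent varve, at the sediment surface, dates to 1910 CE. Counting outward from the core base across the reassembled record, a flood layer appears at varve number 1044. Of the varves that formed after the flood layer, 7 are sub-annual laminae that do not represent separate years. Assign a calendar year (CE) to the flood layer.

1491 CE

Total varves = 131 + 899 + 440 = 1470.
Between varve 1044 and the sediment surface there are 1470 − 1044 = 426 varves.
426 − 7 false = 419 true varves after the flood layer.
The varve at the sediment surface is 1910 CE, so the flood layer dates to 1910 − 419 = 1491 CE.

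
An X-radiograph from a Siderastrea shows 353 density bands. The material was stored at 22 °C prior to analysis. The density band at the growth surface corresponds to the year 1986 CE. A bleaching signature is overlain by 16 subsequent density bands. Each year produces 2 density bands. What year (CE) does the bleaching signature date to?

1978 CE

16 density bands formed after the bleaching signature.
Dividing by 2 density bands per year: 16 / 2 = 8 years.
The density band at the growth surface is 1986 CE, so the bleaching signature dates to 1986 − 8 = 1978 CE.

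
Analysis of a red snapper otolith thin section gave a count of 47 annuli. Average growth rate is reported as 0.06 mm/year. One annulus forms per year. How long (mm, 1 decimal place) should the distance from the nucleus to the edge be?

The record spans 47 years at 0.06 mm per year.
Predicted length = 0.06 mm/year × 47 years = 2.8 mm.

2.8 mm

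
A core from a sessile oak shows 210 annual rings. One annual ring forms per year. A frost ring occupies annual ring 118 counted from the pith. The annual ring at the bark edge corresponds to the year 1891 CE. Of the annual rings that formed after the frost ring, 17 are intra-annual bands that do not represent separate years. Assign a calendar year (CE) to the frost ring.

210 − 118 = 92 annual rings lie beyond the frost ring toward the bark edge.
92 − 17 false = 75 true annual rings after the frost ring.
Counting back 75 years from 1891 CE places the frost ring in 1891 − 75 = 1816 CE.

1816 CE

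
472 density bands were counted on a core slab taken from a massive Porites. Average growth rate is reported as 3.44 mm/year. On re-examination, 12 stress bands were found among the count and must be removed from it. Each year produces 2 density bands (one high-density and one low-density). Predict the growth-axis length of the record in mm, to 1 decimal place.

True density band count = 472 − 12 = 460.
460 density bands at 2 per year is 460 / 2 = 230 years.
Length ≈ 3.44 × 230 = 791.2 mm.

791.2 mm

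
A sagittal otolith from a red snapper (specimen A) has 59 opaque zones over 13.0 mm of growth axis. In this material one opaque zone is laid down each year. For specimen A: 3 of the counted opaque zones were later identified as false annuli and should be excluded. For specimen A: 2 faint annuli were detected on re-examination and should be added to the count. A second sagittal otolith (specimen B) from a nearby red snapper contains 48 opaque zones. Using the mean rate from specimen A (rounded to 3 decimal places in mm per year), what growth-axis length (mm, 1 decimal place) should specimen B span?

Specimen A: after corrections the count is 59 − 3 + 2 = 58 opaque zones.
A: Extension rate ≈ 13.0 / 58 = 0.224 mm per year.
Length of B = 0.224 × 48 = 10.8 mm.

10.8 mm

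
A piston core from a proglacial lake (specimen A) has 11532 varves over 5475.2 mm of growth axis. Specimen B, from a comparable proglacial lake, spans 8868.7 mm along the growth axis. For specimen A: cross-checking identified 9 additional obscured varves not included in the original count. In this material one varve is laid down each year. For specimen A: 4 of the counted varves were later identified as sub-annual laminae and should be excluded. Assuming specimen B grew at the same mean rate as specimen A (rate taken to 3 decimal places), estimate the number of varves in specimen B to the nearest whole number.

18671 varves

Specimen A: after corrections the count is 11532 − 4 + 9 = 11537 varves.
A: Extension rate ≈ 5475.2 / 11537 = 0.475 mm/yr.
B spans 8868.7 / 0.475 = 18670.95 years ≈ 18671 varves.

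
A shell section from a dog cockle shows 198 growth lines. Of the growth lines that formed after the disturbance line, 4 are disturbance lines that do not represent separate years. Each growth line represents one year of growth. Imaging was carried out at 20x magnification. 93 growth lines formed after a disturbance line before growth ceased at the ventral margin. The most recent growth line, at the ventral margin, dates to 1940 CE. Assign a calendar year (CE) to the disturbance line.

1851 CE

93 growth lines post-date the disturbance line.
Removing the 4 false growth lines leaves 93 − 4 = 89 true growth lines beyond the disturbance line.
Counting back 89 years from 1940 CE places the disturbance line in 1940 − 89 = 1851 CE.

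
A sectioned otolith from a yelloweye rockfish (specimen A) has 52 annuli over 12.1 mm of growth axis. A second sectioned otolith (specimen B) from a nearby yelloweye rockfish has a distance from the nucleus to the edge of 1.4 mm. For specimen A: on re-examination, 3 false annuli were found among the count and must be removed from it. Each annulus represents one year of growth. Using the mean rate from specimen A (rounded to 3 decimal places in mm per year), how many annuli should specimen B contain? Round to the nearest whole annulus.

6 annuli

Specimen A: after corrections the count is 52 − 3 = 49 annuli.
A: 12.1 mm over 49 years gives 12.1 / 49 ≈ 0.247 mm/year.
Specimen B: 1.4 mm / 0.247 mm per year = 5.67 years ≈ 6 annuli.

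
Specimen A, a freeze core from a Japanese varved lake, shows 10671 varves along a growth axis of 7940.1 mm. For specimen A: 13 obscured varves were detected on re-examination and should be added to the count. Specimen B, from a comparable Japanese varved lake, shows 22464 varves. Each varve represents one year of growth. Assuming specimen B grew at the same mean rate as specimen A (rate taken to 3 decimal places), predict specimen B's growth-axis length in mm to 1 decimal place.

Specimen A: true varve count = 10671 + 13 = 10684.
A: Mean rate = 7940.1 mm / 10684 years ≈ 0.743 mm/year.
Length of B = 0.743 × 22464 = 16690.8 mm.

16690.8 mm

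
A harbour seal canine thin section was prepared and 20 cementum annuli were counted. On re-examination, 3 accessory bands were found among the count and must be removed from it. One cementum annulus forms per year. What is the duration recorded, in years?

True cementum annulus count = 20 − 3 = 17.
At one cementum annulus per year, that is 17 years.

17 years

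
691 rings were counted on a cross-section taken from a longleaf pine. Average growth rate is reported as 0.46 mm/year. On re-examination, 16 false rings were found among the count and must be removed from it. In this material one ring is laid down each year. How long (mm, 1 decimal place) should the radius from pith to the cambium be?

True ring count = 691 − 16 = 675.
Length ≈ 0.46 × 675 = 310.5 mm.

310.5 mm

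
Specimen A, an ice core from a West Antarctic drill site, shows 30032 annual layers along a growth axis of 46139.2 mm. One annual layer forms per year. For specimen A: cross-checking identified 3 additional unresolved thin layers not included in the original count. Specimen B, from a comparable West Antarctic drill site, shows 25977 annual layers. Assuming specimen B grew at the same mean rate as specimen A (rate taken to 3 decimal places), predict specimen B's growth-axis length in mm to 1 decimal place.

39900.7 mm

Specimen A: true annual layer count = 30032 + 3 = 30035.
A: 46139.2 mm over 30035 years gives 46139.2 / 30035 ≈ 1.536 mm/year.
Length of B = 1.536 × 25977 = 39900.7 mm.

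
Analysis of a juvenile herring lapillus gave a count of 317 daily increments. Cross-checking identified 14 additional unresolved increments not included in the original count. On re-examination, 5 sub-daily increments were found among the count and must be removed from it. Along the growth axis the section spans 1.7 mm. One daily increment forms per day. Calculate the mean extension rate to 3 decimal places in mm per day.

Adjusted count: 317 − 5 + 14 = 326 daily increments.
Extension rate ≈ 1.7 / 326 = 0.005 mm per day.

0.005 mm per day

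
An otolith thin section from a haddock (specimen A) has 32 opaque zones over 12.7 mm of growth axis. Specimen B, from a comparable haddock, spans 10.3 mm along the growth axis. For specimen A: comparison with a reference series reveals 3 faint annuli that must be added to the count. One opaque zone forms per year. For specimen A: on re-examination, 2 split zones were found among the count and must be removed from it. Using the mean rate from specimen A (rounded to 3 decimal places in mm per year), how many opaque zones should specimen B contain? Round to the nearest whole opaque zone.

Specimen A: adjusted count: 32 − 2 + 3 = 33 opaque zones.
A: Mean rate = 12.7 mm / 33 years ≈ 0.385 mm per year.
B spans 10.3 / 0.385 = 26.75 years ≈ 27 opaque zones.

27 opaque zones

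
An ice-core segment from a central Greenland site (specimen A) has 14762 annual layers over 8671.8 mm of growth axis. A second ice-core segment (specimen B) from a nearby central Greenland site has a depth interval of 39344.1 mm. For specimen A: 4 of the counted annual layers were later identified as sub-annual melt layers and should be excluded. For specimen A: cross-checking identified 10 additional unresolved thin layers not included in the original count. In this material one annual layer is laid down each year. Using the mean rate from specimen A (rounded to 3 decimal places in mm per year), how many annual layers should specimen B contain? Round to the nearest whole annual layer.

67026 annual layers

Specimen A: adjusted count: 14762 − 4 + 10 = 14768 annual layers.
A: Mean rate = 8671.8 mm / 14768 years ≈ 0.587 mm/yr.
Specimen B: 39344.1 mm / 0.587 mm per year = 67025.72 years ≈ 67026 annual layers.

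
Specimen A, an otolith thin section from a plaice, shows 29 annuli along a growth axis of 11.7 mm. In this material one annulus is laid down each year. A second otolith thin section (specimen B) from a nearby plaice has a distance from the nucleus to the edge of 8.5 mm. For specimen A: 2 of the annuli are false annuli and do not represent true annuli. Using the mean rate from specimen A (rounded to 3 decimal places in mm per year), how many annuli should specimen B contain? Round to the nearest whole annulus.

Specimen A: true annulus count = 29 − 2 = 27.
A: 11.7 mm over 27 years gives 11.7 / 27 ≈ 0.433 mm/year.
B spans 8.5 / 0.433 = 19.63 years ≈ 20 annuli.

20 annuli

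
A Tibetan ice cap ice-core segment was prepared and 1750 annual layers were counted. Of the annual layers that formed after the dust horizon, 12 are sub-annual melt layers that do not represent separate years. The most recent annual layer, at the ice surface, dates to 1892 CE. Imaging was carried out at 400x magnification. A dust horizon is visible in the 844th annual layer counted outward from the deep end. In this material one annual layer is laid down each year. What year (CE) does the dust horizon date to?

998 CE

The dust horizon sits at annual layer 844 from the deep end, so 1750 − 844 = 906 annual layers formed after it.
906 − 12 false = 894 true annual layers after the dust horizon.
Counting back 894 years from 1892 CE places the dust horizon in 1892 − 894 = 998 CE.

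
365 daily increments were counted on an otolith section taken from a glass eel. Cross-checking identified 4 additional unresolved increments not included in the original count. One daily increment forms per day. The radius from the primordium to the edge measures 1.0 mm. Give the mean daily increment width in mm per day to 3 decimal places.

0.003 mm per day

True daily increment count = 365 + 4 = 369.
Mean rate = 1.0 mm / 369 days ≈ 0.003 mm per day.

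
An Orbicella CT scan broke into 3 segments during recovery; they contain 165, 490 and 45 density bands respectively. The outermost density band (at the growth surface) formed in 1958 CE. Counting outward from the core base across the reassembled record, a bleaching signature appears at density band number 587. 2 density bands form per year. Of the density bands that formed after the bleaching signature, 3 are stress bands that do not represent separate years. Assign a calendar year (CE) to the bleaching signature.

Total density bands = 165 + 490 + 45 = 700.
Between density band 587 and the growth surface there are 700 − 587 = 113 density bands.
Removing the 3 false density bands leaves 113 − 3 = 110 true density bands beyond the bleaching signature.
Dividing by 2 density bands per year: 110 / 2 = 55 years.
Counting back 55 years from 1958 CE places the bleaching signature in 1958 − 55 = 1903 CE.

1903 CE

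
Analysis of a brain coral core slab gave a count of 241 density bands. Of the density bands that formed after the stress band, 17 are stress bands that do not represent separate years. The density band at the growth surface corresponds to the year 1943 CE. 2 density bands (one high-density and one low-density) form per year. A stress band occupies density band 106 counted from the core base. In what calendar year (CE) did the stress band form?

1884 CE

The stress band sits at density band 106 from the core base, so 241 − 106 = 135 density bands formed after it.
135 − 17 false = 118 true density bands after the stress band.
Dividing by 2 density bands per year: 118 / 2 = 59 years.
1943 − 59 = 1884 CE.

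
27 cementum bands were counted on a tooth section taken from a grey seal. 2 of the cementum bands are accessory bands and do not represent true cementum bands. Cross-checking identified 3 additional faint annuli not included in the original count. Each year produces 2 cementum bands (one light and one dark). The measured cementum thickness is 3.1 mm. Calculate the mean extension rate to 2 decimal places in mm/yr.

0.22 mm/yr

After corrections the count is 27 − 2 + 3 = 28 cementum bands.
With 2 cementum bands per year, 28 / 2 = 14 years.
Extension rate ≈ 3.1 / 14 = 0.22 mm/yr.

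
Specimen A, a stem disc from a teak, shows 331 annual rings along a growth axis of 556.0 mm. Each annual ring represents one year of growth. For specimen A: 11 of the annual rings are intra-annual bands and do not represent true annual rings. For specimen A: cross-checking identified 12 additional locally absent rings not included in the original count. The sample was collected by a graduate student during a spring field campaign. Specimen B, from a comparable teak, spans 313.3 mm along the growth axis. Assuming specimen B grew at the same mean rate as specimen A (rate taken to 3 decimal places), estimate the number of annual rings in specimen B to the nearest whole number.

Specimen A: after corrections the count is 331 − 11 + 12 = 332 annual rings.
A: Extension rate ≈ 556.0 / 332 = 1.675 mm/yr.
B spans 313.3 / 1.675 = 187.04 years ≈ 187 annual rings.

187 annual rings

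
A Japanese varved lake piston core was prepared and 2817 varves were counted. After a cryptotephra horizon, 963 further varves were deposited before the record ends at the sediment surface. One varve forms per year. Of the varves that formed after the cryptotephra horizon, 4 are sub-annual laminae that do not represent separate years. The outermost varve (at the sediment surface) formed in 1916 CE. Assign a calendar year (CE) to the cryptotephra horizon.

963 varves post-date the cryptotephra horizon.
Removing the 4 false varves leaves 963 − 4 = 959 true varves beyond the cryptotephra horizon.
Counting back 959 years from 1916 CE places the cryptotephra horizon in 1916 − 959 = 957 CE.

957 CE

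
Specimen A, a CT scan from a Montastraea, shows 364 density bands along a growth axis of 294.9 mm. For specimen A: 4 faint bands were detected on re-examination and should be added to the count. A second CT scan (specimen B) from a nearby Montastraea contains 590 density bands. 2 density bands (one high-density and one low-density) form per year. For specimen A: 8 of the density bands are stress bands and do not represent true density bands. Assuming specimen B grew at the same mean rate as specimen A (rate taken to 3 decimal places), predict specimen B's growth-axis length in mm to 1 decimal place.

Specimen A: true density band count = 364 − 8 + 4 = 360.
Specimen A: 360 density bands at 2 per year is 360 / 2 = 180 years.
A: Mean rate = 294.9 mm / 180 years ≈ 1.638 mm per year.
Specimen B: 590 density bands at 2 per year is 590 / 2 = 295 years. Length of B = 1.638 × 295 = 483.2 mm.

483.2 mm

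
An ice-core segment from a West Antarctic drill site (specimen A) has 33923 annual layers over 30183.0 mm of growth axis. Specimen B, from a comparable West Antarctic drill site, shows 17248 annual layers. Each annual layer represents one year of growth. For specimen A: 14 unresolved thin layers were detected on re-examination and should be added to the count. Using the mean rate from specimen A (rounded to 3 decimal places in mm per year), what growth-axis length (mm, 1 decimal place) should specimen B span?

15333.5 mm

Specimen A: true annual layer count = 33923 + 14 = 33937.
A: Extension rate ≈ 30183.0 / 33937 = 0.889 mm/year.
For B, 0.889 mm/year × 17248 years = 15333.5 mm.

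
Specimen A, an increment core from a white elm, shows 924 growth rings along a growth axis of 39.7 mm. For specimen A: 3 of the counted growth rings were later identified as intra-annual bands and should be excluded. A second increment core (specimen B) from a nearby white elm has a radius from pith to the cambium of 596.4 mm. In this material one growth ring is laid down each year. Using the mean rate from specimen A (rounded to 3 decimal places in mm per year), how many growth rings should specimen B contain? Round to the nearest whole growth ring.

13870 growth rings

Specimen A: correcting the raw count gives 924 − 3 = 921 true growth rings.
A: Mean rate = 39.7 mm / 921 years ≈ 0.043 mm/year.
For B, 596.4 / 0.043 = 13869.77 years ≈ 13870 growth rings.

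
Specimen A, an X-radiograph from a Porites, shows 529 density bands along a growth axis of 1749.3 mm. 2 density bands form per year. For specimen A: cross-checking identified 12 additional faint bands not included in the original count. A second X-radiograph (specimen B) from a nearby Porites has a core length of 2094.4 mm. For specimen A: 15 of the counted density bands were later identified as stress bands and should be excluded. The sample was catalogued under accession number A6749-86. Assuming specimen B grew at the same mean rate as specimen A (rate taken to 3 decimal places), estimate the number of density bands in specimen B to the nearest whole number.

630 density bands

Specimen A: correcting the raw count gives 529 − 15 + 12 = 526 true density bands.
Specimen A: with 2 density bands per year, 526 / 2 = 263 years.
A: 1749.3 mm over 263 years gives 1749.3 / 263 ≈ 6.651 mm/year.
For B, 2094.4 / 6.651 = 314.90 years; at 2 density bands per year that is 314.90 × 2 ≈ 630 density bands.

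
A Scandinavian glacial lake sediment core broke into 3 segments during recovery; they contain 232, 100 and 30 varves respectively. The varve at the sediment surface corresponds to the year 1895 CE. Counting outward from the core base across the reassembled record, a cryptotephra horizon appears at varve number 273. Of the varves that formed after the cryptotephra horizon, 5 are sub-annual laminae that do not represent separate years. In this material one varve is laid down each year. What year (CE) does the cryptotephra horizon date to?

Total varves = 232 + 100 + 30 = 362.
The cryptotephra horizon sits at varve 273 from the core base, so 362 − 273 = 89 varves formed after it.
Removing the 5 false varves leaves 89 − 5 = 84 true varves beyond the cryptotephra horizon.
Counting back 84 years from 1895 CE places the cryptotephra horizon in 1895 − 84 = 1811 CE.

1811 CE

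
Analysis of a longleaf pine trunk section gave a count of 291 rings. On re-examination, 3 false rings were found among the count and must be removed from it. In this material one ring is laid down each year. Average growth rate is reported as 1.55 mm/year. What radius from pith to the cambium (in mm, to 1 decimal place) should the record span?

446.4 mm

After corrections the count is 291 − 3 = 288 rings.
Length ≈ 1.55 × 288 = 446.4 mm.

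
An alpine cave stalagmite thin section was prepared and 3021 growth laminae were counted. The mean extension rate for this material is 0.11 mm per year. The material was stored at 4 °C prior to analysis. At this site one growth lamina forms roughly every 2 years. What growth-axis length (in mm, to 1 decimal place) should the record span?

664.6 mm

Multiplying by 2 years per growth lamina: 3021 × 2 = 6042 years.
Length ≈ 0.11 × 6042 = 664.6 mm.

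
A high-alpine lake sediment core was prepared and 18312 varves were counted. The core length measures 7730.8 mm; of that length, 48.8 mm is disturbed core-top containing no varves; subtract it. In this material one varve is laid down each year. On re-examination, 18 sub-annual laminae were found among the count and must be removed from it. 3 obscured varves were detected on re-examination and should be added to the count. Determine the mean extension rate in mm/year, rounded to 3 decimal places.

True varve count = 18312 − 18 + 3 = 18297.
The growth record spans 7730.8 − 48.8 = 7682.0 mm.
Extension rate ≈ 7682.0 / 18297 = 0.420 mm/year.

0.420 mm/year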